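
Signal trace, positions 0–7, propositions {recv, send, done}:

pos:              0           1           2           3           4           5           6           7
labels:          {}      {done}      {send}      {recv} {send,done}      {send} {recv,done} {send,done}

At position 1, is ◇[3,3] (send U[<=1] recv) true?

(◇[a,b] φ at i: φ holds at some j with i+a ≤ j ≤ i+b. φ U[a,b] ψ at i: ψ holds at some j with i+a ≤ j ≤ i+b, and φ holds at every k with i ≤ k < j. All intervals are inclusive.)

Check (send U[<=1] recv) at each j in [4,4]:
  j=4: fails
No position in the window satisfies it → formula fails.

False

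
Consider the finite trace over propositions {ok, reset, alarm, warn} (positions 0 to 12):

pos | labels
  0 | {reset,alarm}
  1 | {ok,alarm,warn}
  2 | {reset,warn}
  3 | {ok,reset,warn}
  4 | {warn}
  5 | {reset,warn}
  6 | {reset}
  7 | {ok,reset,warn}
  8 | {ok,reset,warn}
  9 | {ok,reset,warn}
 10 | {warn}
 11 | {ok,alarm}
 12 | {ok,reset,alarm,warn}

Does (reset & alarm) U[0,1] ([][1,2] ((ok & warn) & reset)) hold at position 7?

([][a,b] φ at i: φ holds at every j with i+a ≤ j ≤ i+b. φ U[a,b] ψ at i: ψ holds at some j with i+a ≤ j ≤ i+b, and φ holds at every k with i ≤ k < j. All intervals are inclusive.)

Need some j in [7,8] with [][1,2] ((ok & warn) & reset), and (reset & alarm) at every k in [7,j-1].
  j=7: [][1,2] ((ok & warn) & reset) holds; no prefix to check → satisfied.

Yes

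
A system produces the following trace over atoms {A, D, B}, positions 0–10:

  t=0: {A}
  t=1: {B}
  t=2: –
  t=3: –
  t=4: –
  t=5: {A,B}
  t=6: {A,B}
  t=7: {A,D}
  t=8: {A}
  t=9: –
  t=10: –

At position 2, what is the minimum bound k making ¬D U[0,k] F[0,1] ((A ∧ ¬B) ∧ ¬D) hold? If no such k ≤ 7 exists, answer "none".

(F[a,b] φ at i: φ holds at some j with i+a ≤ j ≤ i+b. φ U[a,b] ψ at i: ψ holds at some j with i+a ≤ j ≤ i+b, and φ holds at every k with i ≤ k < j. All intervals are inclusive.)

Need earliest j ≥ 2 with F[0,1] ((A ∧ ¬B) ∧ ¬D), and ¬D at every k in [2,j-1].
  j=2: rhs fails.
  j=3: rhs fails.
  j=4: rhs fails.
  j=5: rhs fails.
  j=6: rhs fails.
  j=7: rhs holds; lhs holds on [2,6]. k = 5.

5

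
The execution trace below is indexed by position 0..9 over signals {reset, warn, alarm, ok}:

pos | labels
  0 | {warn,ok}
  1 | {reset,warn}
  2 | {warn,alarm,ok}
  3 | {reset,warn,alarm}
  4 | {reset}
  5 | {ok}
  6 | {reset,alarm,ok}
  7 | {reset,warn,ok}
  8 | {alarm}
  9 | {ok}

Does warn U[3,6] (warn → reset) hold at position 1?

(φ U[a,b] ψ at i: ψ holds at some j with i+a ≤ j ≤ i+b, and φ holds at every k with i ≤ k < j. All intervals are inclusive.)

Need some j in [4,7] with (warn → reset), and warn at every k in [1,j-1].
  j=4: (warn → reset) holds; warn holds at every k in [1,3] → satisfied.

True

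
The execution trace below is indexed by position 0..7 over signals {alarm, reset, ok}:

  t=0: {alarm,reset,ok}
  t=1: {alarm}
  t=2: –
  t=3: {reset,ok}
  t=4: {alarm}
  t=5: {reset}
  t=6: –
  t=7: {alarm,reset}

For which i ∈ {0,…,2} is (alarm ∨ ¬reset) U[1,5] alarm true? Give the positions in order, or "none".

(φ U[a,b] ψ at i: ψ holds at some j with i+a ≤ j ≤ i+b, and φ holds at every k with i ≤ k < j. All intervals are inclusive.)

0

Evaluate at each i in [0,2]:
  i=0: ✓ (rhs at j=1; lhs holds on [0,0])
  i=1: ✗ (lhs fails at k=3 before rhs at j=4)
  i=2: ✗ (lhs fails at k=3 before rhs at j=4)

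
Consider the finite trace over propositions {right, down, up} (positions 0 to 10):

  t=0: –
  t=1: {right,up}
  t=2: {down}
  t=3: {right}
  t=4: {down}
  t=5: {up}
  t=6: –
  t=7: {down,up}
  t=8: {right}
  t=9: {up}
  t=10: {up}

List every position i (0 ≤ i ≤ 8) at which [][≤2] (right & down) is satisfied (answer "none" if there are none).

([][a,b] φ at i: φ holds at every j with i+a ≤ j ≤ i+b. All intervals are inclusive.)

Evaluate at each i in [0,8]:
  i=0: ✗ (fails at j=0)
  i=1: ✗ (fails at j=1)
  i=2: ✗ (fails at j=2)
  i=3: ✗ (fails at j=3)
  i=4: ✗ (fails at j=4)
  i=5: ✗ (fails at j=5)
  i=6: ✗ (fails at j=6)
  i=7: ✗ (fails at j=7)
  i=8: ✗ (fails at j=8)

none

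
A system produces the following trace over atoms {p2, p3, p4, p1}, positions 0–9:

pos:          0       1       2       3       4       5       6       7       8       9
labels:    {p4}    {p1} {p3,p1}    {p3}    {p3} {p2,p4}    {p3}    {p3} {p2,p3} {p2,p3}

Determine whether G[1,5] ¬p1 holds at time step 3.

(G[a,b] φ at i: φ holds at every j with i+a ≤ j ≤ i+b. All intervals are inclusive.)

Yes

Check ¬p1 at every j in [4,8]:
  j=4: true
  j=5: true
  j=6: true
  j=7: true
  j=8: true
All positions satisfy it → formula holds.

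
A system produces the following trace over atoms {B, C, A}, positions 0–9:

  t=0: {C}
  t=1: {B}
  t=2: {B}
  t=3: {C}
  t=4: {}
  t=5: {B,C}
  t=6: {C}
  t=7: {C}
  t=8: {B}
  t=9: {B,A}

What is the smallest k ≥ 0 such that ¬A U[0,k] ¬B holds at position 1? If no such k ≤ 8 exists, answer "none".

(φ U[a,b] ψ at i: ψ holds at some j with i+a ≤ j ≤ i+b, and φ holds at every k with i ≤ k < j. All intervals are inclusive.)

Need earliest j ≥ 1 with ¬B, and ¬A at every k in [1,j-1].
  j=1: rhs fails.
  j=2: rhs fails.
  j=3: rhs holds; lhs holds on [1,2]. k = 2.

2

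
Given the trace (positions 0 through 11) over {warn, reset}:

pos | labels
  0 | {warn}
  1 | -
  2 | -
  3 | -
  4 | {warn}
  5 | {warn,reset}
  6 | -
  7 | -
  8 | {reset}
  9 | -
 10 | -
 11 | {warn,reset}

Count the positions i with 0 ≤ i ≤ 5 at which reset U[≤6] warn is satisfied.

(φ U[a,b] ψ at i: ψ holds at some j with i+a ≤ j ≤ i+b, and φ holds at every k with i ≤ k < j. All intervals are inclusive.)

Evaluate at each i in [0,5]:
  i=0: ✓ (rhs at j=0)
  i=1: ✗ (lhs fails at k=1 before rhs at j=4)
  i=2: ✗ (lhs fails at k=2 before rhs at j=4)
  i=3: ✗ (lhs fails at k=3 before rhs at j=4)
  i=4: ✓ (rhs at j=4)
  i=5: ✓ (rhs at j=5)
Positions where it holds: {0, 4, 5} → 3.

3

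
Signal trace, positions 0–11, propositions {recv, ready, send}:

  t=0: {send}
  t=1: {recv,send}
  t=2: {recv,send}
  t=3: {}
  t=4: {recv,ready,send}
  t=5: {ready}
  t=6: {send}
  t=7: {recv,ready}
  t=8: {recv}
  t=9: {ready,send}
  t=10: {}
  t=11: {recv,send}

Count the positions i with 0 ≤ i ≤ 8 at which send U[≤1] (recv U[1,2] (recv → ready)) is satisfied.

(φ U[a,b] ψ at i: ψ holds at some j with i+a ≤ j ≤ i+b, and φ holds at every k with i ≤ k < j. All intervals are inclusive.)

7

Evaluate at each i in [0,8]:
  i=0: ✓ (rhs at j=1; lhs holds on [0,0])
  i=1: ✓ (rhs at j=1)
  i=2: ✓ (rhs at j=2)
  i=3: ✗ (lhs fails at k=3 before rhs at j=4)
  i=4: ✓ (rhs at j=4)
  i=5: ✗ (no rhs in [5,6])
  i=6: ✓ (rhs at j=7; lhs holds on [6,6])
  i=7: ✓ (rhs at j=7)
  i=8: ✓ (rhs at j=8)
Positions where it holds: {0, 1, 2, 4, 6, 7, 8} → 7.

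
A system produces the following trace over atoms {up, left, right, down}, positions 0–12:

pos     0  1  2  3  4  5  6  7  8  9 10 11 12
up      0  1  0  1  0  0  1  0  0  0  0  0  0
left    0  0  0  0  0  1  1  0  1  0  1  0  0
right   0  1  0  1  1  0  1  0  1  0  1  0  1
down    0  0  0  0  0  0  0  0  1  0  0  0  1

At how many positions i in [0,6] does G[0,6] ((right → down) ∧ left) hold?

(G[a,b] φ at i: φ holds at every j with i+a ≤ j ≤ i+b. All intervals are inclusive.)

Evaluate at each i in [0,6]:
  i=0: ✗ (fails at j=0)
  i=1: ✗ (fails at j=1)
  i=2: ✗ (fails at j=2)
  i=3: ✗ (fails at j=3)
  i=4: ✗ (fails at j=4)
  i=5: ✗ (fails at j=6)
  i=6: ✗ (fails at j=6)
Positions where it holds: {} → 0.

0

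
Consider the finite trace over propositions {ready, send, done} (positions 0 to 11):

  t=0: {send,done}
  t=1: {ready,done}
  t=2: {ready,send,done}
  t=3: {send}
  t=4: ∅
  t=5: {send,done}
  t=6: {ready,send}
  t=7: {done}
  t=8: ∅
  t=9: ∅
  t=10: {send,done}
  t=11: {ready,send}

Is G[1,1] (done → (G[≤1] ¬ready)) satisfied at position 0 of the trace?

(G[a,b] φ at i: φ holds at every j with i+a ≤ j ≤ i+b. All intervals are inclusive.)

Does not hold

Check (done → (G[≤1] ¬ready)) at every j in [1,1]:
  j=1: antecedent true; consequent fails at 1 → ✗
Fails at j=1 → formula fails.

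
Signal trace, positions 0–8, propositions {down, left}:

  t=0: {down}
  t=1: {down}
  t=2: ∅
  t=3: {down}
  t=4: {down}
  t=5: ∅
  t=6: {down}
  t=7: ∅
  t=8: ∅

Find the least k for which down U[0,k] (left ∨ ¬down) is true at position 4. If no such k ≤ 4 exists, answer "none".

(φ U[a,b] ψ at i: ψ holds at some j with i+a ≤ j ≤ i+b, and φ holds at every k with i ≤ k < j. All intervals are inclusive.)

1

Need earliest j ≥ 4 with (left ∨ ¬down), and down at every k in [4,j-1].
  j=4: rhs fails.
  j=5: rhs holds; lhs holds on [4,4]. k = 1.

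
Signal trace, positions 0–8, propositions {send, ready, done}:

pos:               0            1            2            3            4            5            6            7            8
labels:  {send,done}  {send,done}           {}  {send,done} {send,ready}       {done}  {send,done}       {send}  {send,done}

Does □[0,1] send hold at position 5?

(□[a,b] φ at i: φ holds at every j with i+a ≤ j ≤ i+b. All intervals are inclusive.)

Check send at every j in [5,6]:
  j=5: false
  j=6: true
Fails at j=5 → formula fails.

No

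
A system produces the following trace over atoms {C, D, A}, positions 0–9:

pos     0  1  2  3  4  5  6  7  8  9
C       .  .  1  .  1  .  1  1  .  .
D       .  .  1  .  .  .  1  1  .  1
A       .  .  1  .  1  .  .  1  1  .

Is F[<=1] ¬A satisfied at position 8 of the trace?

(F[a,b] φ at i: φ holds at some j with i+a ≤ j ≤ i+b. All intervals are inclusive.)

Check ¬A at each j in [8,9]:
  j=8: false
  j=9: true
Found at j=9 → formula holds.

Holds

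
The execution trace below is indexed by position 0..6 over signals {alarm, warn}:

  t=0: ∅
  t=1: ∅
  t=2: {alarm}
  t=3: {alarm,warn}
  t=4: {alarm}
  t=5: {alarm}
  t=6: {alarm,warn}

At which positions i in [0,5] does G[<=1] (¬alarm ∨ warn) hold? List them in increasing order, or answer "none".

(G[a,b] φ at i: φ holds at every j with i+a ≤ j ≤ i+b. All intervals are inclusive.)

0

Evaluate at each i in [0,5]:
  i=0: ✓ (all of [0,1])
  i=1: ✗ (fails at j=2)
  i=2: ✗ (fails at j=2)
  i=3: ✗ (fails at j=4)
  i=4: ✗ (fails at j=4)
  i=5: ✗ (fails at j=5)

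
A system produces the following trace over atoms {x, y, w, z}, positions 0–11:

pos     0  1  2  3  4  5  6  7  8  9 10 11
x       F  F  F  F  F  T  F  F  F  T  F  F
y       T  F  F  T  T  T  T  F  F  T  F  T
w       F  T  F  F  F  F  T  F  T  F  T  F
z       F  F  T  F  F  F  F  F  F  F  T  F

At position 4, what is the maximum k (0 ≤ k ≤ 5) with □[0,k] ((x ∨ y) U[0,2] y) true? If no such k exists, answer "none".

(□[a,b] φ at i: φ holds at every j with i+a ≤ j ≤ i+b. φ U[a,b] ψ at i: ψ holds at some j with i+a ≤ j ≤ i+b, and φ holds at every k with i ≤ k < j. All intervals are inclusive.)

2

((x ∨ y) U[0,2] y) must hold from j=4 onward; find where it first fails.
  j=4: holds
  j=5: holds
  j=6: holds
  j=7: fails
Holds on [4,6], so largest k = 2.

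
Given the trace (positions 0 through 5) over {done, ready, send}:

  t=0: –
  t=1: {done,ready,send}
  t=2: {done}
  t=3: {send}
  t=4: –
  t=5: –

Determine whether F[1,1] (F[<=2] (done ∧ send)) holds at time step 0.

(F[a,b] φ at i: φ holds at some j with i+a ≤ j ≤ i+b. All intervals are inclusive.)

Check F[<=2] (done ∧ send) at each j in [1,1]:
  j=1: holds (witness at 1)
Found at j=1 → formula holds.

True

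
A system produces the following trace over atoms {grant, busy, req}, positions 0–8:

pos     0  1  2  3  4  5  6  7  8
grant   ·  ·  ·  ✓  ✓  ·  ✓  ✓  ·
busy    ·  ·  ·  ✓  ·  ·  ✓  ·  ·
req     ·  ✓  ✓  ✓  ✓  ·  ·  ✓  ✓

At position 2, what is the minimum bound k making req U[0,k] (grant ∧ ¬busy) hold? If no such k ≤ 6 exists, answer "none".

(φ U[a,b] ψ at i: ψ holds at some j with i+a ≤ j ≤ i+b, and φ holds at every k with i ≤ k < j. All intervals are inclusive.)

2

Need earliest j ≥ 2 with (grant ∧ ¬busy), and req at every k in [2,j-1].
  j=2: rhs fails.
  j=3: rhs fails.
  j=4: rhs holds; lhs holds on [2,3]. k = 2.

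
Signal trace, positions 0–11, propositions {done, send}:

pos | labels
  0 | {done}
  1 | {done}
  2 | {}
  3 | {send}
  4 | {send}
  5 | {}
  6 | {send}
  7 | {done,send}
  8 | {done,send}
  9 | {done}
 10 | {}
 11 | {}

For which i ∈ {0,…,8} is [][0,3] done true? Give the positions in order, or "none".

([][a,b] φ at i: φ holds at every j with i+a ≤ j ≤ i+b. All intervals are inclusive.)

none

Evaluate at each i in [0,8]:
  i=0: ✗ (fails at j=2)
  i=1: ✗ (fails at j=2)
  i=2: ✗ (fails at j=2)
  i=3: ✗ (fails at j=3)
  i=4: ✗ (fails at j=4)
  i=5: ✗ (fails at j=5)
  i=6: ✗ (fails at j=6)
  i=7: ✗ (fails at j=10)
  i=8: ✗ (fails at j=10)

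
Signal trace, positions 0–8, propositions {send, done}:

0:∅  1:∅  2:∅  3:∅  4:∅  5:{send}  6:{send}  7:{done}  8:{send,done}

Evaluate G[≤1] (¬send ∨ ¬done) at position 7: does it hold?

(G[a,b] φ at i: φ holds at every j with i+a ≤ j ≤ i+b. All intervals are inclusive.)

False

Check (¬send ∨ ¬done) at every j in [7,8]:
  j=7: true
  j=8: false
Fails at j=8 → formula fails.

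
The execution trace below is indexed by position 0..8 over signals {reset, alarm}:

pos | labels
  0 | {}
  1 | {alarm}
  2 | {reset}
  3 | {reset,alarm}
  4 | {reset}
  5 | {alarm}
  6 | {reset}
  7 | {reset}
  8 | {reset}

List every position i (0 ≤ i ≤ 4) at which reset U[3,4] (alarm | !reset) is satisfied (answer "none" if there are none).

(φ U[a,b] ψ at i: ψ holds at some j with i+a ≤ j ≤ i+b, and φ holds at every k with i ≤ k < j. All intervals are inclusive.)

2

Evaluate at each i in [0,4]:
  i=0: ✗ (lhs fails at k=0 before rhs at j=3)
  i=1: ✗ (lhs fails at k=1 before rhs at j=5)
  i=2: ✓ (rhs at j=5; lhs holds on [2,4])
  i=3: ✗ (no rhs in [6,7])
  i=4: ✗ (no rhs in [7,8])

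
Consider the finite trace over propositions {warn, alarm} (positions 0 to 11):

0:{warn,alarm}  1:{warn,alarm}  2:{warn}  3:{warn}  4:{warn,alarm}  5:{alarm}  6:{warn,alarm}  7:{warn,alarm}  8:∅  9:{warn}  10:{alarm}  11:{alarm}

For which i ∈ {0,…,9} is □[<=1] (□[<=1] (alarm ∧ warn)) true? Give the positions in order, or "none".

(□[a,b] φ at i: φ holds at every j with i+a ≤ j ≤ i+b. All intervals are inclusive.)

Evaluate at each i in [0,9]:
  i=0: ✗ (fails at j=1)
  i=1: ✗ (fails at j=1)
  i=2: ✗ (fails at j=2)
  i=3: ✗ (fails at j=3)
  i=4: ✗ (fails at j=4)
  i=5: ✗ (fails at j=5)
  i=6: ✗ (fails at j=7)
  i=7: ✗ (fails at j=7)
  i=8: ✗ (fails at j=8)
  i=9: ✗ (fails at j=9)

none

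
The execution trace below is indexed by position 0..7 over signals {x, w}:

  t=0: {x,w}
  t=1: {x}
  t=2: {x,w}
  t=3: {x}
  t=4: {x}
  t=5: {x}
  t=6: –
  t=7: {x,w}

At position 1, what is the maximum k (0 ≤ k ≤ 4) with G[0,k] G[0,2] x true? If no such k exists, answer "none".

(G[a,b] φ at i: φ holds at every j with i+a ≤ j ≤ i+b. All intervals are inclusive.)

2

G[0,2] x must hold from j=1 onward; find where it first fails.
  j=1: holds
  j=2: holds
  j=3: holds
  j=4: fails
Holds on [1,3], so largest k = 2.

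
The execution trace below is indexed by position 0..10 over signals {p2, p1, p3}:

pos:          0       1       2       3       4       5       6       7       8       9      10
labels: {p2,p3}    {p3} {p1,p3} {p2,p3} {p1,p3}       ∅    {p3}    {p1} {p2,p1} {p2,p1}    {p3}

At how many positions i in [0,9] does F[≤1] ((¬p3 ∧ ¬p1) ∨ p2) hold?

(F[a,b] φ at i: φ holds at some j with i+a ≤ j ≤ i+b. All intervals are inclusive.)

8

Evaluate at each i in [0,9]:
  i=0: ✓ (witness j=0)
  i=1: ✗ (none in [1,2])
  i=2: ✓ (witness j=3)
  i=3: ✓ (witness j=3)
  i=4: ✓ (witness j=5)
  i=5: ✓ (witness j=5)
  i=6: ✗ (none in [6,7])
  i=7: ✓ (witness j=8)
  i=8: ✓ (witness j=8)
  i=9: ✓ (witness j=9)
Positions where it holds: {0, 2, 3, 4, 5, 7, 8, 9} → 8.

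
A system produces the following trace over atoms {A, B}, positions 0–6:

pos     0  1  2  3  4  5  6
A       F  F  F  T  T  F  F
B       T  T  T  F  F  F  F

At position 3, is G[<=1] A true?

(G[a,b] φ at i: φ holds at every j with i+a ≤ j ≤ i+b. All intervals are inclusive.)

Check A at every j in [3,4]:
  j=3: true
  j=4: true
All positions satisfy it → formula holds.

True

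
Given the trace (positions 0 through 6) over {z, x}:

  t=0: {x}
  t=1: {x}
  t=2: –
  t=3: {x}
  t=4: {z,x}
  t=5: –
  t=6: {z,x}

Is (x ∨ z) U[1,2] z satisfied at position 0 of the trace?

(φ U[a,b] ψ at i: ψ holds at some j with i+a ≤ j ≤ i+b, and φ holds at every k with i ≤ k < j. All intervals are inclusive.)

Need some j in [1,2] with z, and (x ∨ z) at every k in [0,j-1].
  j=1: z false.
  j=2: z false.
No j in the window works → until fails.

Does not hold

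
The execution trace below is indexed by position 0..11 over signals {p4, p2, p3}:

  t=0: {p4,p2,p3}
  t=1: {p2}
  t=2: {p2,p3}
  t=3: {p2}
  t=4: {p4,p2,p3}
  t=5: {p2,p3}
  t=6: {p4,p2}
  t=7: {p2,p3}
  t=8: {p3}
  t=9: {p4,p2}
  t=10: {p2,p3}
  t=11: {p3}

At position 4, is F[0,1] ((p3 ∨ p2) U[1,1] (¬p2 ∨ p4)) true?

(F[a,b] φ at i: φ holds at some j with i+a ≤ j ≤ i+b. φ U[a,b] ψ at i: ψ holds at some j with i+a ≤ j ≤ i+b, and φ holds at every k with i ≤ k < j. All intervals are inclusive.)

Holds

Check ((p3 ∨ p2) U[1,1] (¬p2 ∨ p4)) at each j in [4,5]:
  j=4: fails
  j=5: holds
Found at j=5 → formula holds.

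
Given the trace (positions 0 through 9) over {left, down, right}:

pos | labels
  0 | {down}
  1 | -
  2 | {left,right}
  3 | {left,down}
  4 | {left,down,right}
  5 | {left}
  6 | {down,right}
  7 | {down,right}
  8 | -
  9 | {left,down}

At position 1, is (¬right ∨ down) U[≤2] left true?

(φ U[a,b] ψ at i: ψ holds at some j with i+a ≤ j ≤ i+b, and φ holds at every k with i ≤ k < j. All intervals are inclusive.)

Need some j in [1,3] with left, and (¬right ∨ down) at every k in [1,j-1].
  j=1: left false.
  j=2: left holds; (¬right ∨ down) holds at every k in [1,1] → satisfied.

Yes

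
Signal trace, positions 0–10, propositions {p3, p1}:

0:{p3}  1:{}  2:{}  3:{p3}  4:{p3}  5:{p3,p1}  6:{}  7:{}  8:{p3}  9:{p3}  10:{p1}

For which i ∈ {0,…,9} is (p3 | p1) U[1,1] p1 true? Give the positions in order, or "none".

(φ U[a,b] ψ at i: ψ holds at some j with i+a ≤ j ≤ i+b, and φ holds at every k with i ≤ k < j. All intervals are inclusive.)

Evaluate at each i in [0,9]:
  i=0: ✗ (no rhs in [1,1])
  i=1: ✗ (no rhs in [2,2])
  i=2: ✗ (no rhs in [3,3])
  i=3: ✗ (no rhs in [4,4])
  i=4: ✓ (rhs at j=5; lhs holds on [4,4])
  i=5: ✗ (no rhs in [6,6])
  i=6: ✗ (no rhs in [7,7])
  i=7: ✗ (no rhs in [8,8])
  i=8: ✗ (no rhs in [9,9])
  i=9: ✓ (rhs at j=10; lhs holds on [9,9])

4, 9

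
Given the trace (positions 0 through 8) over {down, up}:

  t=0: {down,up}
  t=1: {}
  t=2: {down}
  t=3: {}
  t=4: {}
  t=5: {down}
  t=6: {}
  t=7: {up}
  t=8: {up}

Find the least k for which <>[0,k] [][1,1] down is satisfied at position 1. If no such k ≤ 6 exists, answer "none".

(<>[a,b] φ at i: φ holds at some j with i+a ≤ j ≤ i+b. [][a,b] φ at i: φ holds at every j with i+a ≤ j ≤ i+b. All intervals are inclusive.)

0

Scan j = 1,2,… for [][1,1] down:
  j=1: holds
First hit at j=1, so smallest k = 1-1 = 0.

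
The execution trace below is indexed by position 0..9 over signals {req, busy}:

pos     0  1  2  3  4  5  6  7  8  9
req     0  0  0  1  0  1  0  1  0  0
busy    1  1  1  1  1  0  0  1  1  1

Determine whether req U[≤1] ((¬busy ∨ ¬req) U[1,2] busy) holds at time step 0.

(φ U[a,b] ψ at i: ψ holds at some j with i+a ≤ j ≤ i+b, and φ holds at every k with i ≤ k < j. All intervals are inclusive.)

Need some j in [0,1] with ((¬busy ∨ ¬req) U[1,2] busy), and req at every k in [0,j-1].
  j=0: ((¬busy ∨ ¬req) U[1,2] busy) holds; no prefix to check → satisfied.

True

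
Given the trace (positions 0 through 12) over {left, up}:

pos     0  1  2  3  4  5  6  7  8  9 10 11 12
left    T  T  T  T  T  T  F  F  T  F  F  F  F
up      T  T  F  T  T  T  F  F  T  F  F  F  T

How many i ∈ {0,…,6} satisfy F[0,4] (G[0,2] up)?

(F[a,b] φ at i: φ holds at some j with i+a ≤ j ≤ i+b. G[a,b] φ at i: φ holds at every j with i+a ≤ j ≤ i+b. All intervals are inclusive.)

4

Evaluate at each i in [0,6]:
  i=0: ✓ (witness j=3)
  i=1: ✓ (witness j=3)
  i=2: ✓ (witness j=3)
  i=3: ✓ (witness j=3)
  i=4: ✗ (none in [4,8])
  i=5: ✗ (none in [5,9])
  i=6: ✗ (none in [6,10])
Positions where it holds: {0, 1, 2, 3} → 4.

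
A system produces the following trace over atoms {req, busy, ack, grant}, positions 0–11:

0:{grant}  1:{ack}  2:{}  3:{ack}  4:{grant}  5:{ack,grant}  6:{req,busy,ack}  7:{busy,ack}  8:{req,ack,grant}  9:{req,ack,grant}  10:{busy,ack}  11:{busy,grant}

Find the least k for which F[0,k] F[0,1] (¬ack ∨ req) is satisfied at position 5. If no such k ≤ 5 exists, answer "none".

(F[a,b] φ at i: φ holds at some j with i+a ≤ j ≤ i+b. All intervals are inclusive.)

0

Scan j = 5,6,… for F[0,1] (¬ack ∨ req):
  j=5: holds
First hit at j=5, so smallest k = 5-5 = 0.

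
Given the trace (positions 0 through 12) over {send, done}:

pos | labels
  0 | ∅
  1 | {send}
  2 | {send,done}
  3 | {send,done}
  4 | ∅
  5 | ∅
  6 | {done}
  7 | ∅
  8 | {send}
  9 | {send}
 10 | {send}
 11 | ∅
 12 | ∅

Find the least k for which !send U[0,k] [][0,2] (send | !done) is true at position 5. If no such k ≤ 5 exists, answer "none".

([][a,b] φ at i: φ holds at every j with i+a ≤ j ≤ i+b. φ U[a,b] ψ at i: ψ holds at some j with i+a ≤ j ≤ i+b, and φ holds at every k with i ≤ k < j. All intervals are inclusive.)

2

Need earliest j ≥ 5 with [][0,2] (send | !done), and !send at every k in [5,j-1].
  j=5: rhs fails.
  j=6: rhs fails.
  j=7: rhs holds; lhs holds on [5,6]. k = 2.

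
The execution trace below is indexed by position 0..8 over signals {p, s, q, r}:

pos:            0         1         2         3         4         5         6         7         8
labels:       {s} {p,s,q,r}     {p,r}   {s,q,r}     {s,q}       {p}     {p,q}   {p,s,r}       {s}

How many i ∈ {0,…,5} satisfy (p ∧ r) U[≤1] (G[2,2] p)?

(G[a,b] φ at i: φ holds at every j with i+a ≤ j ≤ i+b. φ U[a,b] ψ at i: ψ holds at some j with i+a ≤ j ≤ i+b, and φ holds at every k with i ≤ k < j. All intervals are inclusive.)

Evaluate at each i in [0,5]:
  i=0: ✓ (rhs at j=0)
  i=1: ✗ (no rhs in [1,2])
  i=2: ✓ (rhs at j=3; lhs holds on [2,2])
  i=3: ✓ (rhs at j=3)
  i=4: ✓ (rhs at j=4)
  i=5: ✓ (rhs at j=5)
Positions where it holds: {0, 2, 3, 4, 5} → 5.

5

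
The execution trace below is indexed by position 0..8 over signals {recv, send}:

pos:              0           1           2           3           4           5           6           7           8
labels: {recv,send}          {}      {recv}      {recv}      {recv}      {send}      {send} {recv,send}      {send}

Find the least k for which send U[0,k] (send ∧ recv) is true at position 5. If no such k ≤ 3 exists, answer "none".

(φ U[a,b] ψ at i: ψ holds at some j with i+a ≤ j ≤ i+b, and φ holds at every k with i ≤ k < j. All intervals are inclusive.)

2

Need earliest j ≥ 5 with (send ∧ recv), and send at every k in [5,j-1].
  j=5: rhs fails.
  j=6: rhs fails.
  j=7: rhs holds; lhs holds on [5,6]. k = 2.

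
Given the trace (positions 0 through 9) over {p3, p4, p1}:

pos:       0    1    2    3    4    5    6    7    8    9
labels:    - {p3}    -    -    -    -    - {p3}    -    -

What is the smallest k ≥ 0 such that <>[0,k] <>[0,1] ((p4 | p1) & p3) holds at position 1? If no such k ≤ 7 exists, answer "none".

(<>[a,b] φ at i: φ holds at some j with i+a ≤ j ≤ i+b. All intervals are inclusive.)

none

Scan j = 1,2,… for <>[0,1] ((p4 | p1) & p3):
  j=1: fails
  j=2: fails
  j=3: fails
  j=4: fails
  j=5: fails
  j=6: fails
  j=7: fails
  j=8: fails
No j in [1,8] satisfies it → none.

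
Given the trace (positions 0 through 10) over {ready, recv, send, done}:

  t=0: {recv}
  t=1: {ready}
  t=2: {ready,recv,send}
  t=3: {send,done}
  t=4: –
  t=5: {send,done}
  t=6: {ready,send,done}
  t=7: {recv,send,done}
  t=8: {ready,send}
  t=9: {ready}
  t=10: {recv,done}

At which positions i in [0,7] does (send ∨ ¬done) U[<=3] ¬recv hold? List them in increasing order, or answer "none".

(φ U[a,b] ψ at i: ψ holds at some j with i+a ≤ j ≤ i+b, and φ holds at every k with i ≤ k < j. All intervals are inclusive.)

0, 1, 2, 3, 4, 5, 6, 7

Evaluate at each i in [0,7]:
  i=0: ✓ (rhs at j=1; lhs holds on [0,0])
  i=1: ✓ (rhs at j=1)
  i=2: ✓ (rhs at j=3; lhs holds on [2,2])
  i=3: ✓ (rhs at j=3)
  i=4: ✓ (rhs at j=4)
  i=5: ✓ (rhs at j=5)
  i=6: ✓ (rhs at j=6)
  i=7: ✓ (rhs at j=8; lhs holds on [7,7])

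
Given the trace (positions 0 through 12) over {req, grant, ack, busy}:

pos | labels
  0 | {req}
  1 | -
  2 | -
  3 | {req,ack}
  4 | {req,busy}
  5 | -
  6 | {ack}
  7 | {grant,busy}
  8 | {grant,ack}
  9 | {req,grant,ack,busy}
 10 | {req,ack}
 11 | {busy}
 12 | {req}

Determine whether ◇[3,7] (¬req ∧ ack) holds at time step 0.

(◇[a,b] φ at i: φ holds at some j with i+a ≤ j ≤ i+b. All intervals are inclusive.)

Yes

Check (¬req ∧ ack) at each j in [3,7]:
  j=3: false
  j=4: false
  j=5: false
  j=6: true
  j=7: false
Found at j=6 → formula holds.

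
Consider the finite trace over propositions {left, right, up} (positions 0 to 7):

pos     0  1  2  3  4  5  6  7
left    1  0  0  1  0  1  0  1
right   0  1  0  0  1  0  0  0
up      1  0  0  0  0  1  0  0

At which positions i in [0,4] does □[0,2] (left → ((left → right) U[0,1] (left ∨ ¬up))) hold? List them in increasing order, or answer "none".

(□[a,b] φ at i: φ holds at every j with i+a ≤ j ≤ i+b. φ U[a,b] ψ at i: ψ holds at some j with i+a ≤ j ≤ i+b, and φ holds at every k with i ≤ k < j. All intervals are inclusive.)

0, 1, 2, 3, 4

Evaluate at each i in [0,4]:
  i=0: ✓ (all of [0,2])
  i=1: ✓ (all of [1,3])
  i=2: ✓ (all of [2,4])
  i=3: ✓ (all of [3,5])
  i=4: ✓ (all of [4,6])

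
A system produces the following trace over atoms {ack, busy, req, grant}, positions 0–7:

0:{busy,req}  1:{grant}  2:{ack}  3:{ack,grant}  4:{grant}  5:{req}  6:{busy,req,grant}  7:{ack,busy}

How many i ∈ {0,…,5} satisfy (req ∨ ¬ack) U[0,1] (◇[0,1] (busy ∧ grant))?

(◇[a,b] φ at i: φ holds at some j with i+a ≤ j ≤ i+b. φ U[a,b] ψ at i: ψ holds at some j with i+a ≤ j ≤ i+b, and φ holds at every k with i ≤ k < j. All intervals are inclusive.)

2

Evaluate at each i in [0,5]:
  i=0: ✗ (no rhs in [0,1])
  i=1: ✗ (no rhs in [1,2])
  i=2: ✗ (no rhs in [2,3])
  i=3: ✗ (no rhs in [3,4])
  i=4: ✓ (rhs at j=5; lhs holds on [4,4])
  i=5: ✓ (rhs at j=5)
Positions where it holds: {4, 5} → 2.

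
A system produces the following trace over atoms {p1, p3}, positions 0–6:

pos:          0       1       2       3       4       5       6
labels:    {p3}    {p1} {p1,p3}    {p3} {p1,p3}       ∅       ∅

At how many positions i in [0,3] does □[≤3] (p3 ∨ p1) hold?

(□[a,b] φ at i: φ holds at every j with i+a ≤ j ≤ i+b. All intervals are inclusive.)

Evaluate at each i in [0,3]:
  i=0: ✓ (all of [0,3])
  i=1: ✓ (all of [1,4])
  i=2: ✗ (fails at j=5)
  i=3: ✗ (fails at j=5)
Positions where it holds: {0, 1} → 2.

2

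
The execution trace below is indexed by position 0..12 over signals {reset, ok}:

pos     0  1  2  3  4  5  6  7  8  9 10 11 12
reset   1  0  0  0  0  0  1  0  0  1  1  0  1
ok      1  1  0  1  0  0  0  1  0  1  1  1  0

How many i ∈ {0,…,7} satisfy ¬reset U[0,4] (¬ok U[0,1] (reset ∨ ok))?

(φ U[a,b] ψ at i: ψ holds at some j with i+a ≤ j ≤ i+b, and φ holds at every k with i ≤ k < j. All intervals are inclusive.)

Evaluate at each i in [0,7]:
  i=0: ✓ (rhs at j=0)
  i=1: ✓ (rhs at j=1)
  i=2: ✓ (rhs at j=2)
  i=3: ✓ (rhs at j=3)
  i=4: ✓ (rhs at j=5; lhs holds on [4,4])
  i=5: ✓ (rhs at j=5)
  i=6: ✓ (rhs at j=6)
  i=7: ✓ (rhs at j=7)
Positions where it holds: {0, 1, 2, 3, 4, 5, 6, 7} → 8.

8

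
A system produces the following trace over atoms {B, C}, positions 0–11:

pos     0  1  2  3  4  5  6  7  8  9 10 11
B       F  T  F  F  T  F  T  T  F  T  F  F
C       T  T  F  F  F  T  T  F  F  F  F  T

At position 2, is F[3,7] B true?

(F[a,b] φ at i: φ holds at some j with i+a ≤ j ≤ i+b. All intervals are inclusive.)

Holds

Check B at each j in [5,9]:
  j=5: false
  j=6: true
  j=7: true
  j=8: false
  j=9: true
Found at j=6 → formula holds.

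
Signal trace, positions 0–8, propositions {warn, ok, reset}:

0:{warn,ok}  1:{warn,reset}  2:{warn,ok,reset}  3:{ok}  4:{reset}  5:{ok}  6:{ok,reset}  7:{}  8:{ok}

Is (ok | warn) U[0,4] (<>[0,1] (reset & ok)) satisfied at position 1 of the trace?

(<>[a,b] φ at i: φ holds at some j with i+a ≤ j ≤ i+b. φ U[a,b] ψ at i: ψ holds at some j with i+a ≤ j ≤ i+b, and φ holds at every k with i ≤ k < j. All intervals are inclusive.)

True

Need some j in [1,5] with <>[0,1] (reset & ok), and (ok | warn) at every k in [1,j-1].
  j=1: <>[0,1] (reset & ok) holds; no prefix to check → satisfied.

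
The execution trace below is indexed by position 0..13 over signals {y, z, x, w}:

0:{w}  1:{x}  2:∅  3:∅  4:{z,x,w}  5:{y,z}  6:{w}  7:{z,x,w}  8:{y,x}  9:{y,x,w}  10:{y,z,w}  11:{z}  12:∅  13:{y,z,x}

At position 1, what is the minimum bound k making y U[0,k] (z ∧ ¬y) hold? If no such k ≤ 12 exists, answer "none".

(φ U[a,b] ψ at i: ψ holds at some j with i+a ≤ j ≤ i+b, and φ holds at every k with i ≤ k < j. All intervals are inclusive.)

none

Need earliest j ≥ 1 with (z ∧ ¬y), and y at every k in [1,j-1].
  j=1: rhs fails.
  j=2: rhs fails.
  j=3: rhs fails.
  j=4: rhs holds but lhs fails at k=1.
  j=5: rhs fails.
  j=6: rhs fails.
  j=7: rhs holds but lhs fails at k=1.
  j=8: rhs fails.
  j=9: rhs fails.
  j=10: rhs fails.
  j=11: rhs holds but lhs fails at k=1.
  j=12: rhs fails.
  j=13: rhs fails.
No witness within the range → none.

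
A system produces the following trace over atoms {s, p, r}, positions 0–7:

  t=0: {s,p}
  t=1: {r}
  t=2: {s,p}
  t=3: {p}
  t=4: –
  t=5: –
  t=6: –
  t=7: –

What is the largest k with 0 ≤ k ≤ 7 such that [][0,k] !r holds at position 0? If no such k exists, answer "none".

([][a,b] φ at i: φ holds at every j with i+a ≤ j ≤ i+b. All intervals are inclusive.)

!r must hold from j=0 onward; find where it first fails.
  j=0: holds
  j=1: fails
Holds on [0,0], so largest k = 0.

0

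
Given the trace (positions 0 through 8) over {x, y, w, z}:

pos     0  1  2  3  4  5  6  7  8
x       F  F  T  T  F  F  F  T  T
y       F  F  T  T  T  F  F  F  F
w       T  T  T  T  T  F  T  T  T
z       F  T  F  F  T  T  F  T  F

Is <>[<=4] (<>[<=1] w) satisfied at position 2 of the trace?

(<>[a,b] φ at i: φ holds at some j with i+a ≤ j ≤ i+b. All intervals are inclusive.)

True

Check <>[<=1] w at each j in [2,6]:
  j=2: holds (witness at 2)
  j=3: holds (witness at 3)
  j=4: holds (witness at 4)
  j=5: holds (witness at 6)
  j=6: holds (witness at 6)
Found at j=2 → formula holds.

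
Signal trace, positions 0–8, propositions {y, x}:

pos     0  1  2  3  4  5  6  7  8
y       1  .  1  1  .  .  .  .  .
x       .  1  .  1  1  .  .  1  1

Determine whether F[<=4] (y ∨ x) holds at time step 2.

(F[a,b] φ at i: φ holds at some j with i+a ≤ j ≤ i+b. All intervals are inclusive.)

Yes

Check (y ∨ x) at each j in [2,6]:
  j=2: true
  j=3: true
  j=4: true
  j=5: false
  j=6: false
Found at j=2 → formula holds.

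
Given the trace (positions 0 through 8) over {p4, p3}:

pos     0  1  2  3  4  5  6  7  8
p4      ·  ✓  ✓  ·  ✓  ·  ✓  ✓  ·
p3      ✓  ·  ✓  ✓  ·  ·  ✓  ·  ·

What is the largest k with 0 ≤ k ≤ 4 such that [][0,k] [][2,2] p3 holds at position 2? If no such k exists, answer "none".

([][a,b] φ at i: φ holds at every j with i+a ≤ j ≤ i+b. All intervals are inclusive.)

[][2,2] p3 must hold from j=2 onward; find where it first fails.
  j=2: fails → no k works.

none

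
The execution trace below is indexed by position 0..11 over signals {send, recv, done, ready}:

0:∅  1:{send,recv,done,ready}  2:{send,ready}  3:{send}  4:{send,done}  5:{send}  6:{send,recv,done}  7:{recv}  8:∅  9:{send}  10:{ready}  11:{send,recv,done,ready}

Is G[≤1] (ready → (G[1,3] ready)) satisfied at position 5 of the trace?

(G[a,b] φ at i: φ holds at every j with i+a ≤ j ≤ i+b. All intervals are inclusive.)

True

Check (ready → (G[1,3] ready)) at every j in [5,6]:
  j=5: antecedent false → ✓
  j=6: antecedent false → ✓
All positions satisfy it → formula holds.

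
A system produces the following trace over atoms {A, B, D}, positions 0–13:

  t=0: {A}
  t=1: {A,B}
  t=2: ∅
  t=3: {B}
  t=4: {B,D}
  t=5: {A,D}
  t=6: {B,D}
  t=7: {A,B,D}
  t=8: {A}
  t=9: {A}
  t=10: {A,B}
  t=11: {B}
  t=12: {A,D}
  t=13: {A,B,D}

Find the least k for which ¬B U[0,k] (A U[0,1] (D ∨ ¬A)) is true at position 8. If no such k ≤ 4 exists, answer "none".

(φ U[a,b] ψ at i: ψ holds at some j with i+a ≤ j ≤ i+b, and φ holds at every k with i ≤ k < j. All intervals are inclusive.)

2

Need earliest j ≥ 8 with (A U[0,1] (D ∨ ¬A)), and ¬B at every k in [8,j-1].
  j=8: rhs fails.
  j=9: rhs fails.
  j=10: rhs holds; lhs holds on [8,9]. k = 2.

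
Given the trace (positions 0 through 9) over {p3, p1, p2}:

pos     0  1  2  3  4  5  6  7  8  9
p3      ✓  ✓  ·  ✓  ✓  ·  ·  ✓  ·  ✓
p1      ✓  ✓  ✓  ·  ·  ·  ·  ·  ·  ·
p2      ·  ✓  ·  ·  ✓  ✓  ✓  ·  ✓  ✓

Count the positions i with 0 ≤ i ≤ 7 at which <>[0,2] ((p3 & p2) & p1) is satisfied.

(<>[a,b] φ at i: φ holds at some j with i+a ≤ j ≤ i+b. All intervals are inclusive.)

2

Evaluate at each i in [0,7]:
  i=0: ✓ (witness j=1)
  i=1: ✓ (witness j=1)
  i=2: ✗ (none in [2,4])
  i=3: ✗ (none in [3,5])
  i=4: ✗ (none in [4,6])
  i=5: ✗ (none in [5,7])
  i=6: ✗ (none in [6,8])
  i=7: ✗ (none in [7,9])
Positions where it holds: {0, 1} → 2.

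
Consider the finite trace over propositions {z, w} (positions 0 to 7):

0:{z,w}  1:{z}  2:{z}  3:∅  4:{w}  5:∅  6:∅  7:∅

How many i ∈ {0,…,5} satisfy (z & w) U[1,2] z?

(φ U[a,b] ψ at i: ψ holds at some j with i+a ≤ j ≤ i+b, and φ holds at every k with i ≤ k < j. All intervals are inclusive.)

Evaluate at each i in [0,5]:
  i=0: ✓ (rhs at j=1; lhs holds on [0,0])
  i=1: ✗ (lhs fails at k=1 before rhs at j=2)
  i=2: ✗ (no rhs in [3,4])
  i=3: ✗ (no rhs in [4,5])
  i=4: ✗ (no rhs in [5,6])
  i=5: ✗ (no rhs in [6,7])
Positions where it holds: {0} → 1.

1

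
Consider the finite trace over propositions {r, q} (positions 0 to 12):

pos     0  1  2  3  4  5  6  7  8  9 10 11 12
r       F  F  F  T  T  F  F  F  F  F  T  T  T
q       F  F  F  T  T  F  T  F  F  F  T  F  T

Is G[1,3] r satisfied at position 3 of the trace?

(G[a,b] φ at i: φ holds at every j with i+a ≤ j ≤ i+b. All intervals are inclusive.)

Check r at every j in [4,6]:
  j=4: true
  j=5: false
  j=6: false
Fails at j=5 → formula fails.

No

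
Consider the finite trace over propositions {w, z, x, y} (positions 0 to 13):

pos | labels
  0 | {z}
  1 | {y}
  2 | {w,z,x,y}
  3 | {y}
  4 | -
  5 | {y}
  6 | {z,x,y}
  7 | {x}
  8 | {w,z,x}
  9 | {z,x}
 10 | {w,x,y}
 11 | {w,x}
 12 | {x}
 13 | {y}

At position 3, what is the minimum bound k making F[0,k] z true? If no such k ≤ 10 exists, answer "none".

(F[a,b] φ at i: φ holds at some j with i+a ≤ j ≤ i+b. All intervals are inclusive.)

3

Scan j = 3,4,… for z:
  j=3: fails
  j=4: fails
  j=5: fails
  j=6: holds
First hit at j=6, so smallest k = 6-3 = 3.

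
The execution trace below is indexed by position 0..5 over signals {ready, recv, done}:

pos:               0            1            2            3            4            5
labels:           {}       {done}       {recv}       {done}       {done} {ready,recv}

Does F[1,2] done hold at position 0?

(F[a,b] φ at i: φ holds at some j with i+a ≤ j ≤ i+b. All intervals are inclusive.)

Check done at each j in [1,2]:
  j=1: true
  j=2: false
Found at j=1 → formula holds.

Holds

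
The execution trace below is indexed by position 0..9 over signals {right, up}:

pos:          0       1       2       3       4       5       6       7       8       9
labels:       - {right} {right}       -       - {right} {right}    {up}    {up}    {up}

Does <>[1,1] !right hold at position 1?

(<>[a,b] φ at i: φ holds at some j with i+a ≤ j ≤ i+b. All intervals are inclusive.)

Check !right at each j in [2,2]:
  j=2: false
No position in the window satisfies it → formula fails.

No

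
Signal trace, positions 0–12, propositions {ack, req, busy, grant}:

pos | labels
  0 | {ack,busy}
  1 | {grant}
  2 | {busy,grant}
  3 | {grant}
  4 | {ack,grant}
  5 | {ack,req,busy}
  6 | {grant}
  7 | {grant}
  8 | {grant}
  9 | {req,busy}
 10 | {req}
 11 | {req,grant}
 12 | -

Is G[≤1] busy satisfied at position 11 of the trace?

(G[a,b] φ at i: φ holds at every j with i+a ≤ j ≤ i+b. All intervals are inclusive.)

False

Check busy at every j in [11,12]:
  j=11: false
  j=12: false
Fails at j=11 → formula fails.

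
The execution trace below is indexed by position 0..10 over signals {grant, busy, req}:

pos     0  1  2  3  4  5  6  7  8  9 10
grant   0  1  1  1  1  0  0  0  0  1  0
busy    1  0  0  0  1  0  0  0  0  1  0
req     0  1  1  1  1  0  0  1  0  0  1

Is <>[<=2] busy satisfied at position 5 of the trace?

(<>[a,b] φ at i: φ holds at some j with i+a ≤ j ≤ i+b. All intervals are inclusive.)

Check busy at each j in [5,7]:
  j=5: false
  j=6: false
  j=7: false
No position in the window satisfies it → formula fails.

Does not hold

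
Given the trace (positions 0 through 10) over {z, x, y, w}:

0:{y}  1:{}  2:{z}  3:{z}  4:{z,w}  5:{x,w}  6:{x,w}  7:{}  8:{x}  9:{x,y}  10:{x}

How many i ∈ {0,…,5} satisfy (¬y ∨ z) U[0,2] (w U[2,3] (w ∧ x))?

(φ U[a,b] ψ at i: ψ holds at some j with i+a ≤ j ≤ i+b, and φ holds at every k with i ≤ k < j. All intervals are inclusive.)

3

Evaluate at each i in [0,5]:
  i=0: ✗ (no rhs in [0,2])
  i=1: ✗ (no rhs in [1,3])
  i=2: ✓ (rhs at j=4; lhs holds on [2,3])
  i=3: ✓ (rhs at j=4; lhs holds on [3,3])
  i=4: ✓ (rhs at j=4)
  i=5: ✗ (no rhs in [5,7])
Positions where it holds: {2, 3, 4} → 3.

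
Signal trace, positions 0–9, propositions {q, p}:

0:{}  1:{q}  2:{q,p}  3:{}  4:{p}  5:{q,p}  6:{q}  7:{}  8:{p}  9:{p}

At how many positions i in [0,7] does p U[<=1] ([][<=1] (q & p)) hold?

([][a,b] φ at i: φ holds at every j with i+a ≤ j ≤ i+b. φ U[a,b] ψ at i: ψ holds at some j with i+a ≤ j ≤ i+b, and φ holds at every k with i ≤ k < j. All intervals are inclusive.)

Evaluate at each i in [0,7]:
  i=0: ✗ (no rhs in [0,1])
  i=1: ✗ (no rhs in [1,2])
  i=2: ✗ (no rhs in [2,3])
  i=3: ✗ (no rhs in [3,4])
  i=4: ✗ (no rhs in [4,5])
  i=5: ✗ (no rhs in [5,6])
  i=6: ✗ (no rhs in [6,7])
  i=7: ✗ (no rhs in [7,8])
Positions where it holds: {} → 0.

0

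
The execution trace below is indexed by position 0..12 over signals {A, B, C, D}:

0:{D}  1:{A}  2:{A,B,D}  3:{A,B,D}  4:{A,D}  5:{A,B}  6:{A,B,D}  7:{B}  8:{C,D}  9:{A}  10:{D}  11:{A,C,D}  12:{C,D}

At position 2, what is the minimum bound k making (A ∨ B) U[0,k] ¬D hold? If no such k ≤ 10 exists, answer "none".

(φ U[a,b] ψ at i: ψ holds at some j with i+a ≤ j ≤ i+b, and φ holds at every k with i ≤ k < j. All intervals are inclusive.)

Need earliest j ≥ 2 with ¬D, and (A ∨ B) at every k in [2,j-1].
  j=2: rhs fails.
  j=3: rhs fails.
  j=4: rhs fails.
  j=5: rhs holds; lhs holds on [2,4]. k = 3.

3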